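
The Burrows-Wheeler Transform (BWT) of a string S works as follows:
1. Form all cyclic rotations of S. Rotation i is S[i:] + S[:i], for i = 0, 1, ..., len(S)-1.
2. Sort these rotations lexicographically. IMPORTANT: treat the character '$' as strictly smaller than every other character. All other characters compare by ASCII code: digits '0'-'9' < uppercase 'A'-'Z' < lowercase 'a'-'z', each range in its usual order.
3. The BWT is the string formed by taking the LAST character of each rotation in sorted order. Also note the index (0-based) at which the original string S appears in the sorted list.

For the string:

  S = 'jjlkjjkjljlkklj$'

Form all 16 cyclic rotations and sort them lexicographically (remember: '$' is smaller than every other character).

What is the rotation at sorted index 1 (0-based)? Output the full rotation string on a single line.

Answer: j$jjlkjjkjljlkkl

Derivation:
All 16 rotations (rotation i = S[i:]+S[:i]):
  rot[0] = jjlkjjkjljlkklj$
  rot[1] = jlkjjkjljlkklj$j
  rot[2] = lkjjkjljlkklj$jj
  rot[3] = kjjkjljlkklj$jjl
  rot[4] = jjkjljlkklj$jjlk
  rot[5] = jkjljlkklj$jjlkj
  rot[6] = kjljlkklj$jjlkjj
  rot[7] = jljlkklj$jjlkjjk
  rot[8] = ljlkklj$jjlkjjkj
  rot[9] = jlkklj$jjlkjjkjl
  rot[10] = lkklj$jjlkjjkjlj
  rot[11] = kklj$jjlkjjkjljl
  rot[12] = klj$jjlkjjkjljlk
  rot[13] = lj$jjlkjjkjljlkk
  rot[14] = j$jjlkjjkjljlkkl
  rot[15] = $jjlkjjkjljlkklj
Sorted (with $ < everything):
  sorted[0] = $jjlkjjkjljlkklj
  sorted[1] = j$jjlkjjkjljlkkl
  sorted[2] = jjkjljlkklj$jjlk
  sorted[3] = jjlkjjkjljlkklj$
  sorted[4] = jkjljlkklj$jjlkj
  sorted[5] = jljlkklj$jjlkjjk
  sorted[6] = jlkjjkjljlkklj$j
  sorted[7] = jlkklj$jjlkjjkjl
  sorted[8] = kjjkjljlkklj$jjl
  sorted[9] = kjljlkklj$jjlkjj
  sorted[10] = kklj$jjlkjjkjljl
  sorted[11] = klj$jjlkjjkjljlk
  sorted[12] = lj$jjlkjjkjljlkk
  sorted[13] = ljlkklj$jjlkjjkj
  sorted[14] = lkjjkjljlkklj$jj
  sorted[15] = lkklj$jjlkjjkjlj
sorted[1] = j$jjlkjjkjljlkkl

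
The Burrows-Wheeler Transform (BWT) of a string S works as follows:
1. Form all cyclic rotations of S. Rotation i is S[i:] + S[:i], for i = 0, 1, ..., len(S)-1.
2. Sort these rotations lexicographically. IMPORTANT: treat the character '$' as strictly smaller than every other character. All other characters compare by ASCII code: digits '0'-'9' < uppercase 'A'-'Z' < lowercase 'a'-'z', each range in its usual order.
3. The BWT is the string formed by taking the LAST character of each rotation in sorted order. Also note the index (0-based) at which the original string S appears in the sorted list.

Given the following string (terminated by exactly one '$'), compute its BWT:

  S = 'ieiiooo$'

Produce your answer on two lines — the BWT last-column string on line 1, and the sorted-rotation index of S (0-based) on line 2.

Answer: oi$eiooi
2

Derivation:
All 8 rotations (rotation i = S[i:]+S[:i]):
  rot[0] = ieiiooo$
  rot[1] = eiiooo$i
  rot[2] = iiooo$ie
  rot[3] = iooo$iei
  rot[4] = ooo$ieii
  rot[5] = oo$ieiio
  rot[6] = o$ieiioo
  rot[7] = $ieiiooo
Sorted (with $ < everything):
  sorted[0] = $ieiiooo  (last char: 'o')
  sorted[1] = eiiooo$i  (last char: 'i')
  sorted[2] = ieiiooo$  (last char: '$')
  sorted[3] = iiooo$ie  (last char: 'e')
  sorted[4] = iooo$iei  (last char: 'i')
  sorted[5] = o$ieiioo  (last char: 'o')
  sorted[6] = oo$ieiio  (last char: 'o')
  sorted[7] = ooo$ieii  (last char: 'i')
Last column: oi$eiooi
Original string S is at sorted index 2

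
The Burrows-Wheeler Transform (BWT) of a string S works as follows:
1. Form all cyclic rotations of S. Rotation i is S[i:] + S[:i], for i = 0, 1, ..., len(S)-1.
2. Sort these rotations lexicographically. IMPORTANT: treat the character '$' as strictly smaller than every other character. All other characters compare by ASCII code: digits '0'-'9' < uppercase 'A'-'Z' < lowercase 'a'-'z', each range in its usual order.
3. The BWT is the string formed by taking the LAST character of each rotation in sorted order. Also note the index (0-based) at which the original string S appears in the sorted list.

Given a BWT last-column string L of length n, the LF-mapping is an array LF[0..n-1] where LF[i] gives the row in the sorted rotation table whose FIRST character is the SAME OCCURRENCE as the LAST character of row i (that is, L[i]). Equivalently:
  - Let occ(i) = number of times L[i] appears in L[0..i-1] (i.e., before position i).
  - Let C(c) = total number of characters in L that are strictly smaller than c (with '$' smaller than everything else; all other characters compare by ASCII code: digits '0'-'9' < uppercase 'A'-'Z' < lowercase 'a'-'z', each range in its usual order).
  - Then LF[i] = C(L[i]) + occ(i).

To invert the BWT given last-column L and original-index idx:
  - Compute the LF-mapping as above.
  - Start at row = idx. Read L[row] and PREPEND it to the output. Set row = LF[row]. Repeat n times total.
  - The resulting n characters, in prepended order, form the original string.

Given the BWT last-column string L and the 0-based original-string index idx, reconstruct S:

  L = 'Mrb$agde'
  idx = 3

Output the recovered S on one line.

LF mapping: 1 7 3 0 2 6 4 5
Walk LF starting at row 3, prepending L[row]:
  step 1: row=3, L[3]='$', prepend. Next row=LF[3]=0
  step 2: row=0, L[0]='M', prepend. Next row=LF[0]=1
  step 3: row=1, L[1]='r', prepend. Next row=LF[1]=7
  step 4: row=7, L[7]='e', prepend. Next row=LF[7]=5
  step 5: row=5, L[5]='g', prepend. Next row=LF[5]=6
  step 6: row=6, L[6]='d', prepend. Next row=LF[6]=4
  step 7: row=4, L[4]='a', prepend. Next row=LF[4]=2
  step 8: row=2, L[2]='b', prepend. Next row=LF[2]=3
Reversed output: badgerM$

Answer: badgerM$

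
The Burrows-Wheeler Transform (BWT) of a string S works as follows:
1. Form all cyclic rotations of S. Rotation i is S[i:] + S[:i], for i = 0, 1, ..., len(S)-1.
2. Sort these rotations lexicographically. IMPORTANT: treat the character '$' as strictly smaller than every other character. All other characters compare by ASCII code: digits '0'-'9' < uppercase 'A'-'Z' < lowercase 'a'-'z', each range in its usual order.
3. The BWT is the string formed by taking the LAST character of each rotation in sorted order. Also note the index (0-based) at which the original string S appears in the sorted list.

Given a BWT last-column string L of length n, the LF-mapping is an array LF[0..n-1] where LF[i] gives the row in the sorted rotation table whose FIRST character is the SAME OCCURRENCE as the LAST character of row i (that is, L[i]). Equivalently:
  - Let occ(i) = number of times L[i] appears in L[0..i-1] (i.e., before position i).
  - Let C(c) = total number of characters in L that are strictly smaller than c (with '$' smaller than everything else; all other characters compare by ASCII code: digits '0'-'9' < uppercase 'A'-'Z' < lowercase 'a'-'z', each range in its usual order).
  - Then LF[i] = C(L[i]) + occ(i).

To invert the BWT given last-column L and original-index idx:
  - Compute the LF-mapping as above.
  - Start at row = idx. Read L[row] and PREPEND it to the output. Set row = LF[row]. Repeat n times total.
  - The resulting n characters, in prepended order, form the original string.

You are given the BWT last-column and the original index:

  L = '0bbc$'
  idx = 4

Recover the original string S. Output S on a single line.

Answer: cbb0$

Derivation:
LF mapping: 1 2 3 4 0
Walk LF starting at row 4, prepending L[row]:
  step 1: row=4, L[4]='$', prepend. Next row=LF[4]=0
  step 2: row=0, L[0]='0', prepend. Next row=LF[0]=1
  step 3: row=1, L[1]='b', prepend. Next row=LF[1]=2
  step 4: row=2, L[2]='b', prepend. Next row=LF[2]=3
  step 5: row=3, L[3]='c', prepend. Next row=LF[3]=4
Reversed output: cbb0$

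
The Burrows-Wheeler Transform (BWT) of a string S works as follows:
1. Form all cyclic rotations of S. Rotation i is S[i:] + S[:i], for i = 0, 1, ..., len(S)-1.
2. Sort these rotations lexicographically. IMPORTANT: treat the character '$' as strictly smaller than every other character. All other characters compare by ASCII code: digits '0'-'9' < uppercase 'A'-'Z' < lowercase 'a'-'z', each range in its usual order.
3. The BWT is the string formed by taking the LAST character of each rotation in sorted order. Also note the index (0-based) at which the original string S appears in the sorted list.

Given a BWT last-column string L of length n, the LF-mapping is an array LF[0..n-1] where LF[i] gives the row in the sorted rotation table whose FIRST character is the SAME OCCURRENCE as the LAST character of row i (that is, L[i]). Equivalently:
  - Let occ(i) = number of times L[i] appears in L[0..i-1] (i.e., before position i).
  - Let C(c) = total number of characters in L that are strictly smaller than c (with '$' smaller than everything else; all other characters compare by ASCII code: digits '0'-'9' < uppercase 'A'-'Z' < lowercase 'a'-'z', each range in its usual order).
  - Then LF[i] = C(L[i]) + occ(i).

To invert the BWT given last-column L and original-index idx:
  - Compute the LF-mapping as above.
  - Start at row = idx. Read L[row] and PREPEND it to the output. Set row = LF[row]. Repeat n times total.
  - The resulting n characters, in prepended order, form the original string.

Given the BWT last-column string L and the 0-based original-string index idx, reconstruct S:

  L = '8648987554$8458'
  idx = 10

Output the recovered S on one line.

LF mapping: 9 7 1 10 14 11 8 4 5 2 0 12 3 6 13
Walk LF starting at row 10, prepending L[row]:
  step 1: row=10, L[10]='$', prepend. Next row=LF[10]=0
  step 2: row=0, L[0]='8', prepend. Next row=LF[0]=9
  step 3: row=9, L[9]='4', prepend. Next row=LF[9]=2
  step 4: row=2, L[2]='4', prepend. Next row=LF[2]=1
  step 5: row=1, L[1]='6', prepend. Next row=LF[1]=7
  step 6: row=7, L[7]='5', prepend. Next row=LF[7]=4
  step 7: row=4, L[4]='9', prepend. Next row=LF[4]=14
  step 8: row=14, L[14]='8', prepend. Next row=LF[14]=13
  step 9: row=13, L[13]='5', prepend. Next row=LF[13]=6
  step 10: row=6, L[6]='7', prepend. Next row=LF[6]=8
  step 11: row=8, L[8]='5', prepend. Next row=LF[8]=5
  step 12: row=5, L[5]='8', prepend. Next row=LF[5]=11
  step 13: row=11, L[11]='8', prepend. Next row=LF[11]=12
  step 14: row=12, L[12]='4', prepend. Next row=LF[12]=3
  step 15: row=3, L[3]='8', prepend. Next row=LF[3]=10
Reversed output: 84885758956448$

Answer: 84885758956448$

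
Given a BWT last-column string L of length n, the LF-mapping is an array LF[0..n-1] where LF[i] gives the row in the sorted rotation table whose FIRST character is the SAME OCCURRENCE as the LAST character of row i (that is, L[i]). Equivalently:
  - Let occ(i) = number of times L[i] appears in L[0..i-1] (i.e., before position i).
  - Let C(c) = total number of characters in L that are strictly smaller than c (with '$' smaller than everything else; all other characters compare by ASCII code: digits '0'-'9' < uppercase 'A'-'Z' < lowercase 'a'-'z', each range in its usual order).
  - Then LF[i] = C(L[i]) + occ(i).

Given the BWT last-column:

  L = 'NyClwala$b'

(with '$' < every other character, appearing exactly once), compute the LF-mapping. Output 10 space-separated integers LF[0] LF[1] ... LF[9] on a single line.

Answer: 2 9 1 6 8 3 7 4 0 5

Derivation:
Char counts: '$':1, 'C':1, 'N':1, 'a':2, 'b':1, 'l':2, 'w':1, 'y':1
C (first-col start): C('$')=0, C('C')=1, C('N')=2, C('a')=3, C('b')=5, C('l')=6, C('w')=8, C('y')=9
L[0]='N': occ=0, LF[0]=C('N')+0=2+0=2
L[1]='y': occ=0, LF[1]=C('y')+0=9+0=9
L[2]='C': occ=0, LF[2]=C('C')+0=1+0=1
L[3]='l': occ=0, LF[3]=C('l')+0=6+0=6
L[4]='w': occ=0, LF[4]=C('w')+0=8+0=8
L[5]='a': occ=0, LF[5]=C('a')+0=3+0=3
L[6]='l': occ=1, LF[6]=C('l')+1=6+1=7
L[7]='a': occ=1, LF[7]=C('a')+1=3+1=4
L[8]='$': occ=0, LF[8]=C('$')+0=0+0=0
L[9]='b': occ=0, LF[9]=C('b')+0=5+0=5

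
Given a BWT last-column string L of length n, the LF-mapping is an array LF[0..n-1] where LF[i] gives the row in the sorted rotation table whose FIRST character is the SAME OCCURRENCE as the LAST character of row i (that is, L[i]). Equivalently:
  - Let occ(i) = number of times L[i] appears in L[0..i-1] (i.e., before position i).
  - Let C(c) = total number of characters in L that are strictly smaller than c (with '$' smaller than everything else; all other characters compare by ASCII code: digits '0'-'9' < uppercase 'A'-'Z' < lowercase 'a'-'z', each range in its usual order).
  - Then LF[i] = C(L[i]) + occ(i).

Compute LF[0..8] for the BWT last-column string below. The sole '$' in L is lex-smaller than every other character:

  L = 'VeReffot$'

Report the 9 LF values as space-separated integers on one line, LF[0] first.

Answer: 2 3 1 4 5 6 7 8 0

Derivation:
Char counts: '$':1, 'R':1, 'V':1, 'e':2, 'f':2, 'o':1, 't':1
C (first-col start): C('$')=0, C('R')=1, C('V')=2, C('e')=3, C('f')=5, C('o')=7, C('t')=8
L[0]='V': occ=0, LF[0]=C('V')+0=2+0=2
L[1]='e': occ=0, LF[1]=C('e')+0=3+0=3
L[2]='R': occ=0, LF[2]=C('R')+0=1+0=1
L[3]='e': occ=1, LF[3]=C('e')+1=3+1=4
L[4]='f': occ=0, LF[4]=C('f')+0=5+0=5
L[5]='f': occ=1, LF[5]=C('f')+1=5+1=6
L[6]='o': occ=0, LF[6]=C('o')+0=7+0=7
L[7]='t': occ=0, LF[7]=C('t')+0=8+0=8
L[8]='$': occ=0, LF[8]=C('$')+0=0+0=0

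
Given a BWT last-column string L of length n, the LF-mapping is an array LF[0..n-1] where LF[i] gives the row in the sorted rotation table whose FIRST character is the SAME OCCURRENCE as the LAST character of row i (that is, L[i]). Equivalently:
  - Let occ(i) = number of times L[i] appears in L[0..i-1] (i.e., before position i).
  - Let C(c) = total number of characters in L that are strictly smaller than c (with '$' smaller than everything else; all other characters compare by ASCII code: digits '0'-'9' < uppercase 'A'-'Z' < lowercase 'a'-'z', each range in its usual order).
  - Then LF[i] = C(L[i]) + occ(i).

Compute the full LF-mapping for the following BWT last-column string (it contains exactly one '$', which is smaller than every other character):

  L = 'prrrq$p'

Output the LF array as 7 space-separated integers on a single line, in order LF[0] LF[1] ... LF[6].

Char counts: '$':1, 'p':2, 'q':1, 'r':3
C (first-col start): C('$')=0, C('p')=1, C('q')=3, C('r')=4
L[0]='p': occ=0, LF[0]=C('p')+0=1+0=1
L[1]='r': occ=0, LF[1]=C('r')+0=4+0=4
L[2]='r': occ=1, LF[2]=C('r')+1=4+1=5
L[3]='r': occ=2, LF[3]=C('r')+2=4+2=6
L[4]='q': occ=0, LF[4]=C('q')+0=3+0=3
L[5]='$': occ=0, LF[5]=C('$')+0=0+0=0
L[6]='p': occ=1, LF[6]=C('p')+1=1+1=2

Answer: 1 4 5 6 3 0 2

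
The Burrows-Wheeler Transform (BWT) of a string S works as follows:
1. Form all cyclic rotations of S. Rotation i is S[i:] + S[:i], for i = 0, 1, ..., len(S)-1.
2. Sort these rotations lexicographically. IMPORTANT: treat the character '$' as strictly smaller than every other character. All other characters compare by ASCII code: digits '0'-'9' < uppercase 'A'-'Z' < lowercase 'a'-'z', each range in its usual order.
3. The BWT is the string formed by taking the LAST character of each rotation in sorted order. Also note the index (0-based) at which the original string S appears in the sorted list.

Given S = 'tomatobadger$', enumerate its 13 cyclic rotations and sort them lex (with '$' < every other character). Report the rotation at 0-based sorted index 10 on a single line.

All 13 rotations (rotation i = S[i:]+S[:i]):
  rot[0] = tomatobadger$
  rot[1] = omatobadger$t
  rot[2] = matobadger$to
  rot[3] = atobadger$tom
  rot[4] = tobadger$toma
  rot[5] = obadger$tomat
  rot[6] = badger$tomato
  rot[7] = adger$tomatob
  rot[8] = dger$tomatoba
  rot[9] = ger$tomatobad
  rot[10] = er$tomatobadg
  rot[11] = r$tomatobadge
  rot[12] = $tomatobadger
Sorted (with $ < everything):
  sorted[0] = $tomatobadger
  sorted[1] = adger$tomatob
  sorted[2] = atobadger$tom
  sorted[3] = badger$tomato
  sorted[4] = dger$tomatoba
  sorted[5] = er$tomatobadg
  sorted[6] = ger$tomatobad
  sorted[7] = matobadger$to
  sorted[8] = obadger$tomat
  sorted[9] = omatobadger$t
  sorted[10] = r$tomatobadge
  sorted[11] = tobadger$toma
  sorted[12] = tomatobadger$
sorted[10] = r$tomatobadge

Answer: r$tomatobadge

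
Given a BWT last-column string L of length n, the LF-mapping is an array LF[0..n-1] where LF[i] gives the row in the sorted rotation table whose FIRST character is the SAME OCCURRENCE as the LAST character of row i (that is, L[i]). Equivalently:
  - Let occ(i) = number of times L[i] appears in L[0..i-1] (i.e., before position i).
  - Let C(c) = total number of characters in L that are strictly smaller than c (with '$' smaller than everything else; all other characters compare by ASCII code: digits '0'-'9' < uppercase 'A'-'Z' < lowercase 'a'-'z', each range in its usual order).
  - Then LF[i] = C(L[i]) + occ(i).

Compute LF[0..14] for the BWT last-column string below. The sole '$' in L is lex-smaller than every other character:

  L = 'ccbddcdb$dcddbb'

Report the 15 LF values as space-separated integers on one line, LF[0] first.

Char counts: '$':1, 'b':4, 'c':4, 'd':6
C (first-col start): C('$')=0, C('b')=1, C('c')=5, C('d')=9
L[0]='c': occ=0, LF[0]=C('c')+0=5+0=5
L[1]='c': occ=1, LF[1]=C('c')+1=5+1=6
L[2]='b': occ=0, LF[2]=C('b')+0=1+0=1
L[3]='d': occ=0, LF[3]=C('d')+0=9+0=9
L[4]='d': occ=1, LF[4]=C('d')+1=9+1=10
L[5]='c': occ=2, LF[5]=C('c')+2=5+2=7
L[6]='d': occ=2, LF[6]=C('d')+2=9+2=11
L[7]='b': occ=1, LF[7]=C('b')+1=1+1=2
L[8]='$': occ=0, LF[8]=C('$')+0=0+0=0
L[9]='d': occ=3, LF[9]=C('d')+3=9+3=12
L[10]='c': occ=3, LF[10]=C('c')+3=5+3=8
L[11]='d': occ=4, LF[11]=C('d')+4=9+4=13
L[12]='d': occ=5, LF[12]=C('d')+5=9+5=14
L[13]='b': occ=2, LF[13]=C('b')+2=1+2=3
L[14]='b': occ=3, LF[14]=C('b')+3=1+3=4

Answer: 5 6 1 9 10 7 11 2 0 12 8 13 14 3 4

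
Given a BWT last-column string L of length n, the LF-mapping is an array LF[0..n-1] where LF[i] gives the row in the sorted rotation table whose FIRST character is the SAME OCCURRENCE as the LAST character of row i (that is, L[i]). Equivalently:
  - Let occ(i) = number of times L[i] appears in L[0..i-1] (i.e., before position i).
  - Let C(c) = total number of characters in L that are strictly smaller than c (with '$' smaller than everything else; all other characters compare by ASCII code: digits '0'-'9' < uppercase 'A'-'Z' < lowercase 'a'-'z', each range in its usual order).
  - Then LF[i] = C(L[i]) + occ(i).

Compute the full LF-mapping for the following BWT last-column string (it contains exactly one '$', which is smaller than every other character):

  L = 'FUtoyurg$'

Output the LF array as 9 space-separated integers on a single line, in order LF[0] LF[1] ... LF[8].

Char counts: '$':1, 'F':1, 'U':1, 'g':1, 'o':1, 'r':1, 't':1, 'u':1, 'y':1
C (first-col start): C('$')=0, C('F')=1, C('U')=2, C('g')=3, C('o')=4, C('r')=5, C('t')=6, C('u')=7, C('y')=8
L[0]='F': occ=0, LF[0]=C('F')+0=1+0=1
L[1]='U': occ=0, LF[1]=C('U')+0=2+0=2
L[2]='t': occ=0, LF[2]=C('t')+0=6+0=6
L[3]='o': occ=0, LF[3]=C('o')+0=4+0=4
L[4]='y': occ=0, LF[4]=C('y')+0=8+0=8
L[5]='u': occ=0, LF[5]=C('u')+0=7+0=7
L[6]='r': occ=0, LF[6]=C('r')+0=5+0=5
L[7]='g': occ=0, LF[7]=C('g')+0=3+0=3
L[8]='$': occ=0, LF[8]=C('$')+0=0+0=0

Answer: 1 2 6 4 8 7 5 3 0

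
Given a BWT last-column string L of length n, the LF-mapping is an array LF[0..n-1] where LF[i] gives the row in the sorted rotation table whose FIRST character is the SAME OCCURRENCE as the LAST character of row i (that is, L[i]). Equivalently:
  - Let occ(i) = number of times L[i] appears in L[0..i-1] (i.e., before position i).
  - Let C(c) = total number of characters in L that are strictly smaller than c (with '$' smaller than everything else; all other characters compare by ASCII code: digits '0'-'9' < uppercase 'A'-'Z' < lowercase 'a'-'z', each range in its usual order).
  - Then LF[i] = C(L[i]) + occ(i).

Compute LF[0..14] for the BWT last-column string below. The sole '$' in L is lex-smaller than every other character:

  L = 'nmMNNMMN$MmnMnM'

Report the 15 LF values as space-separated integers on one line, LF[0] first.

Answer: 12 10 1 7 8 2 3 9 0 4 11 13 5 14 6

Derivation:
Char counts: '$':1, 'M':6, 'N':3, 'm':2, 'n':3
C (first-col start): C('$')=0, C('M')=1, C('N')=7, C('m')=10, C('n')=12
L[0]='n': occ=0, LF[0]=C('n')+0=12+0=12
L[1]='m': occ=0, LF[1]=C('m')+0=10+0=10
L[2]='M': occ=0, LF[2]=C('M')+0=1+0=1
L[3]='N': occ=0, LF[3]=C('N')+0=7+0=7
L[4]='N': occ=1, LF[4]=C('N')+1=7+1=8
L[5]='M': occ=1, LF[5]=C('M')+1=1+1=2
L[6]='M': occ=2, LF[6]=C('M')+2=1+2=3
L[7]='N': occ=2, LF[7]=C('N')+2=7+2=9
L[8]='$': occ=0, LF[8]=C('$')+0=0+0=0
L[9]='M': occ=3, LF[9]=C('M')+3=1+3=4
L[10]='m': occ=1, LF[10]=C('m')+1=10+1=11
L[11]='n': occ=1, LF[11]=C('n')+1=12+1=13
L[12]='M': occ=4, LF[12]=C('M')+4=1+4=5
L[13]='n': occ=2, LF[13]=C('n')+2=12+2=14
L[14]='M': occ=5, LF[14]=C('M')+5=1+5=6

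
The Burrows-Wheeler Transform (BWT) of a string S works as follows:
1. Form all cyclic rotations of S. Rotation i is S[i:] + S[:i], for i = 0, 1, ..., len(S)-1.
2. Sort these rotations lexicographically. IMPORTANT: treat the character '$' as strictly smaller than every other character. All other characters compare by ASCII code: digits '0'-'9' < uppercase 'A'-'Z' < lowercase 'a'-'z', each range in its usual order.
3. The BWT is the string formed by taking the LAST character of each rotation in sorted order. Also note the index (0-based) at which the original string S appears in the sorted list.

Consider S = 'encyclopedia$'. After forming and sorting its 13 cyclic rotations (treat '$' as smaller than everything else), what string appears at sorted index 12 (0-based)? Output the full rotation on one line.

Answer: yclopedia$enc

Derivation:
All 13 rotations (rotation i = S[i:]+S[:i]):
  rot[0] = encyclopedia$
  rot[1] = ncyclopedia$e
  rot[2] = cyclopedia$en
  rot[3] = yclopedia$enc
  rot[4] = clopedia$ency
  rot[5] = lopedia$encyc
  rot[6] = opedia$encycl
  rot[7] = pedia$encyclo
  rot[8] = edia$encyclop
  rot[9] = dia$encyclope
  rot[10] = ia$encycloped
  rot[11] = a$encyclopedi
  rot[12] = $encyclopedia
Sorted (with $ < everything):
  sorted[0] = $encyclopedia
  sorted[1] = a$encyclopedi
  sorted[2] = clopedia$ency
  sorted[3] = cyclopedia$en
  sorted[4] = dia$encyclope
  sorted[5] = edia$encyclop
  sorted[6] = encyclopedia$
  sorted[7] = ia$encycloped
  sorted[8] = lopedia$encyc
  sorted[9] = ncyclopedia$e
  sorted[10] = opedia$encycl
  sorted[11] = pedia$encyclo
  sorted[12] = yclopedia$enc
sorted[12] = yclopedia$enc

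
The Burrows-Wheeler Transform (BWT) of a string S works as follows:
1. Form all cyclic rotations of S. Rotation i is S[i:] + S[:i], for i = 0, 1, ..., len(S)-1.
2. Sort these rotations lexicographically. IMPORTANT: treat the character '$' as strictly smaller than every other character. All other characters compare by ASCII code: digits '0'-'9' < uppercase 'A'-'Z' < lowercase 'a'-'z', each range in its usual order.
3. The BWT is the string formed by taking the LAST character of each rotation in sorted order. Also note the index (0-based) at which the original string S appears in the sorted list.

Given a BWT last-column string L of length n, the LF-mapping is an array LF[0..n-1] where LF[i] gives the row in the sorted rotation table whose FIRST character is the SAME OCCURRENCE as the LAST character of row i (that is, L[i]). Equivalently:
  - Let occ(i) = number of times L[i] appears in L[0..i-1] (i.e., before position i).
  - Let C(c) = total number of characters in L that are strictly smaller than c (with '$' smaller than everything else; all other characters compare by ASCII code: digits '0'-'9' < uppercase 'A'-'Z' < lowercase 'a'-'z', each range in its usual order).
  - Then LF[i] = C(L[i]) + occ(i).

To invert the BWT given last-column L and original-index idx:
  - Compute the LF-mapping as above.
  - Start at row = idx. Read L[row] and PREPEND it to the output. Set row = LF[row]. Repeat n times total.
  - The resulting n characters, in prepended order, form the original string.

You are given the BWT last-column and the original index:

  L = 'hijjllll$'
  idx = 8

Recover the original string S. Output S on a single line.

LF mapping: 1 2 3 4 5 6 7 8 0
Walk LF starting at row 8, prepending L[row]:
  step 1: row=8, L[8]='$', prepend. Next row=LF[8]=0
  step 2: row=0, L[0]='h', prepend. Next row=LF[0]=1
  step 3: row=1, L[1]='i', prepend. Next row=LF[1]=2
  step 4: row=2, L[2]='j', prepend. Next row=LF[2]=3
  step 5: row=3, L[3]='j', prepend. Next row=LF[3]=4
  step 6: row=4, L[4]='l', prepend. Next row=LF[4]=5
  step 7: row=5, L[5]='l', prepend. Next row=LF[5]=6
  step 8: row=6, L[6]='l', prepend. Next row=LF[6]=7
  step 9: row=7, L[7]='l', prepend. Next row=LF[7]=8
Reversed output: lllljjih$

Answer: lllljjih$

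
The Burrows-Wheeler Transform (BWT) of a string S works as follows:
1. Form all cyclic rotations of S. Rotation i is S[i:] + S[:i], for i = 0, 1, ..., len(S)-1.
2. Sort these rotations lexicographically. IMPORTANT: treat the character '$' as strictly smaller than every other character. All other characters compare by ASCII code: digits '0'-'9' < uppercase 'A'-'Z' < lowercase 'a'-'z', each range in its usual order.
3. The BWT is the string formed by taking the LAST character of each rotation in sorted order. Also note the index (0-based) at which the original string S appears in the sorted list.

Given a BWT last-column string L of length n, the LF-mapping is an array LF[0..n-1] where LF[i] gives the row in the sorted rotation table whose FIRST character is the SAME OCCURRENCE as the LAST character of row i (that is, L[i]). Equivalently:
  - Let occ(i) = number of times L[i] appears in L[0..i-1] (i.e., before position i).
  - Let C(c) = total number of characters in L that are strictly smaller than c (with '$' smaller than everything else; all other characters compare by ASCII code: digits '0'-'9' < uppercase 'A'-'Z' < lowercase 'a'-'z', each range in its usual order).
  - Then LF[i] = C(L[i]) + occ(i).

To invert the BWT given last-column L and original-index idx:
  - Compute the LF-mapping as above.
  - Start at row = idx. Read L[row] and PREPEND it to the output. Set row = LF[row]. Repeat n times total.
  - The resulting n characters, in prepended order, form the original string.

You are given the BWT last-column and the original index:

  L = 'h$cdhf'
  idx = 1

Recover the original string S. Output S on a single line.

LF mapping: 4 0 1 2 5 3
Walk LF starting at row 1, prepending L[row]:
  step 1: row=1, L[1]='$', prepend. Next row=LF[1]=0
  step 2: row=0, L[0]='h', prepend. Next row=LF[0]=4
  step 3: row=4, L[4]='h', prepend. Next row=LF[4]=5
  step 4: row=5, L[5]='f', prepend. Next row=LF[5]=3
  step 5: row=3, L[3]='d', prepend. Next row=LF[3]=2
  step 6: row=2, L[2]='c', prepend. Next row=LF[2]=1
Reversed output: cdfhh$

Answer: cdfhh$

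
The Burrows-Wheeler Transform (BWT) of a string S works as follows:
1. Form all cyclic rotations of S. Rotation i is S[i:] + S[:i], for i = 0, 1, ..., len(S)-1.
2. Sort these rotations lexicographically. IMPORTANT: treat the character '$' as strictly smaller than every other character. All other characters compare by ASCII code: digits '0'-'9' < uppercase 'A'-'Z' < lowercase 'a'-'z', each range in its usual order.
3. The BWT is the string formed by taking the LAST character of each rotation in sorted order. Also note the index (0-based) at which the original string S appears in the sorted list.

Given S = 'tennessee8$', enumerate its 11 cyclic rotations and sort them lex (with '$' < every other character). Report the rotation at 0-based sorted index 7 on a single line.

Answer: nnessee8$te

Derivation:
All 11 rotations (rotation i = S[i:]+S[:i]):
  rot[0] = tennessee8$
  rot[1] = ennessee8$t
  rot[2] = nnessee8$te
  rot[3] = nessee8$ten
  rot[4] = essee8$tenn
  rot[5] = ssee8$tenne
  rot[6] = see8$tennes
  rot[7] = ee8$tenness
  rot[8] = e8$tennesse
  rot[9] = 8$tennessee
  rot[10] = $tennessee8
Sorted (with $ < everything):
  sorted[0] = $tennessee8
  sorted[1] = 8$tennessee
  sorted[2] = e8$tennesse
  sorted[3] = ee8$tenness
  sorted[4] = ennessee8$t
  sorted[5] = essee8$tenn
  sorted[6] = nessee8$ten
  sorted[7] = nnessee8$te
  sorted[8] = see8$tennes
  sorted[9] = ssee8$tenne
  sorted[10] = tennessee8$
sorted[7] = nnessee8$te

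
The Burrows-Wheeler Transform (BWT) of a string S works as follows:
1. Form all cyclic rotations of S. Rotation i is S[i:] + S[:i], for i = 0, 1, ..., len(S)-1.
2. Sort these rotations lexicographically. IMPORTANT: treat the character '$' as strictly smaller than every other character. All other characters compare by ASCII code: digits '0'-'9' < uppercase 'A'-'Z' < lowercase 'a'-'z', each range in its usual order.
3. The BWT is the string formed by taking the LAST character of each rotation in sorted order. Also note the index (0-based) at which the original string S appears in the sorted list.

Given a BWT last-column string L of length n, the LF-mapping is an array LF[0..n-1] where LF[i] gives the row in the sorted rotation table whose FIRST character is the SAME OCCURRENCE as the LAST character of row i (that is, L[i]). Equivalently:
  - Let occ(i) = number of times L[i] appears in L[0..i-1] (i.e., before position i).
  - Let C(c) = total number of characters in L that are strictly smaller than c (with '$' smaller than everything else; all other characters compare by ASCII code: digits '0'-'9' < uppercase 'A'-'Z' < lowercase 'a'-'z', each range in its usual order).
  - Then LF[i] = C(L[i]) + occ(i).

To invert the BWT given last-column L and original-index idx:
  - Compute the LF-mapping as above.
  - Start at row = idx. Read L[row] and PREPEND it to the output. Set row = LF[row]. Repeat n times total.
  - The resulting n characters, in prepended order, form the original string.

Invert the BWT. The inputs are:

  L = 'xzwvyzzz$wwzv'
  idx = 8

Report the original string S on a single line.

LF mapping: 6 8 3 1 7 9 10 11 0 4 5 12 2
Walk LF starting at row 8, prepending L[row]:
  step 1: row=8, L[8]='$', prepend. Next row=LF[8]=0
  step 2: row=0, L[0]='x', prepend. Next row=LF[0]=6
  step 3: row=6, L[6]='z', prepend. Next row=LF[6]=10
  step 4: row=10, L[10]='w', prepend. Next row=LF[10]=5
  step 5: row=5, L[5]='z', prepend. Next row=LF[5]=9
  step 6: row=9, L[9]='w', prepend. Next row=LF[9]=4
  step 7: row=4, L[4]='y', prepend. Next row=LF[4]=7
  step 8: row=7, L[7]='z', prepend. Next row=LF[7]=11
  step 9: row=11, L[11]='z', prepend. Next row=LF[11]=12
  step 10: row=12, L[12]='v', prepend. Next row=LF[12]=2
  step 11: row=2, L[2]='w', prepend. Next row=LF[2]=3
  step 12: row=3, L[3]='v', prepend. Next row=LF[3]=1
  step 13: row=1, L[1]='z', prepend. Next row=LF[1]=8
Reversed output: zvwvzzywzwzx$

Answer: zvwvzzywzwzx$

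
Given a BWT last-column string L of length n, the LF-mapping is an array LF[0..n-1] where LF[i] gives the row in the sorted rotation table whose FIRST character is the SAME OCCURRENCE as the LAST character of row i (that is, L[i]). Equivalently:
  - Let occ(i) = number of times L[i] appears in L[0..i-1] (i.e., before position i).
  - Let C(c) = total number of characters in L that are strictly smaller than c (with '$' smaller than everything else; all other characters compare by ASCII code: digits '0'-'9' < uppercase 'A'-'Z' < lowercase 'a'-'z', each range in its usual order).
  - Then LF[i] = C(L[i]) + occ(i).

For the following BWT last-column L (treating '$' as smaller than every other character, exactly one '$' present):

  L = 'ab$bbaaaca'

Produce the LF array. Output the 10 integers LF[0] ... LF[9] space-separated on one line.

Char counts: '$':1, 'a':5, 'b':3, 'c':1
C (first-col start): C('$')=0, C('a')=1, C('b')=6, C('c')=9
L[0]='a': occ=0, LF[0]=C('a')+0=1+0=1
L[1]='b': occ=0, LF[1]=C('b')+0=6+0=6
L[2]='$': occ=0, LF[2]=C('$')+0=0+0=0
L[3]='b': occ=1, LF[3]=C('b')+1=6+1=7
L[4]='b': occ=2, LF[4]=C('b')+2=6+2=8
L[5]='a': occ=1, LF[5]=C('a')+1=1+1=2
L[6]='a': occ=2, LF[6]=C('a')+2=1+2=3
L[7]='a': occ=3, LF[7]=C('a')+3=1+3=4
L[8]='c': occ=0, LF[8]=C('c')+0=9+0=9
L[9]='a': occ=4, LF[9]=C('a')+4=1+4=5

Answer: 1 6 0 7 8 2 3 4 9 5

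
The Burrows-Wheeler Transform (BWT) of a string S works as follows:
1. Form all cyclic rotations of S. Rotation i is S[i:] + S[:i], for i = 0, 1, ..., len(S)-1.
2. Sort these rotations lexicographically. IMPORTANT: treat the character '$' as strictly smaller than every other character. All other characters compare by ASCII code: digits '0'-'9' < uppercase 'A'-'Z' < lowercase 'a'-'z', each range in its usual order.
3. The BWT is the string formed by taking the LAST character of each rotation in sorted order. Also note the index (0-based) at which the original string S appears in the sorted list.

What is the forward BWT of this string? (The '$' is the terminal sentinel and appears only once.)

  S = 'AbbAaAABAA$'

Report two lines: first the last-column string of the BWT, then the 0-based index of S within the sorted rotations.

All 11 rotations (rotation i = S[i:]+S[:i]):
  rot[0] = AbbAaAABAA$
  rot[1] = bbAaAABAA$A
  rot[2] = bAaAABAA$Ab
  rot[3] = AaAABAA$Abb
  rot[4] = aAABAA$AbbA
  rot[5] = AABAA$AbbAa
  rot[6] = ABAA$AbbAaA
  rot[7] = BAA$AbbAaAA
  rot[8] = AA$AbbAaAAB
  rot[9] = A$AbbAaAABA
  rot[10] = $AbbAaAABAA
Sorted (with $ < everything):
  sorted[0] = $AbbAaAABAA  (last char: 'A')
  sorted[1] = A$AbbAaAABA  (last char: 'A')
  sorted[2] = AA$AbbAaAAB  (last char: 'B')
  sorted[3] = AABAA$AbbAa  (last char: 'a')
  sorted[4] = ABAA$AbbAaA  (last char: 'A')
  sorted[5] = AaAABAA$Abb  (last char: 'b')
  sorted[6] = AbbAaAABAA$  (last char: '$')
  sorted[7] = BAA$AbbAaAA  (last char: 'A')
  sorted[8] = aAABAA$AbbA  (last char: 'A')
  sorted[9] = bAaAABAA$Ab  (last char: 'b')
  sorted[10] = bbAaAABAA$A  (last char: 'A')
Last column: AABaAb$AAbA
Original string S is at sorted index 6

Answer: AABaAb$AAbA
6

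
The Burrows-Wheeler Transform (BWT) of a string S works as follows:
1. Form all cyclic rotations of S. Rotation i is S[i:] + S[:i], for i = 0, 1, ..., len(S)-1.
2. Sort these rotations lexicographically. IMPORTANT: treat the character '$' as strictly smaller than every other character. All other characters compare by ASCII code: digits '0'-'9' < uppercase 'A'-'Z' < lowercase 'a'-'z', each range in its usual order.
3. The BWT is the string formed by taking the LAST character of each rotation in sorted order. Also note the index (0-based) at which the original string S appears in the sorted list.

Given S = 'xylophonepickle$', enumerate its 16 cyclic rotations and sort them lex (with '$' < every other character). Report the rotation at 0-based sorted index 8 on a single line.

All 16 rotations (rotation i = S[i:]+S[:i]):
  rot[0] = xylophonepickle$
  rot[1] = ylophonepickle$x
  rot[2] = lophonepickle$xy
  rot[3] = ophonepickle$xyl
  rot[4] = phonepickle$xylo
  rot[5] = honepickle$xylop
  rot[6] = onepickle$xyloph
  rot[7] = nepickle$xylopho
  rot[8] = epickle$xylophon
  rot[9] = pickle$xylophone
  rot[10] = ickle$xylophonep
  rot[11] = ckle$xylophonepi
  rot[12] = kle$xylophonepic
  rot[13] = le$xylophonepick
  rot[14] = e$xylophonepickl
  rot[15] = $xylophonepickle
Sorted (with $ < everything):
  sorted[0] = $xylophonepickle
  sorted[1] = ckle$xylophonepi
  sorted[2] = e$xylophonepickl
  sorted[3] = epickle$xylophon
  sorted[4] = honepickle$xylop
  sorted[5] = ickle$xylophonep
  sorted[6] = kle$xylophonepic
  sorted[7] = le$xylophonepick
  sorted[8] = lophonepickle$xy
  sorted[9] = nepickle$xylopho
  sorted[10] = onepickle$xyloph
  sorted[11] = ophonepickle$xyl
  sorted[12] = phonepickle$xylo
  sorted[13] = pickle$xylophone
  sorted[14] = xylophonepickle$
  sorted[15] = ylophonepickle$x
sorted[8] = lophonepickle$xy

Answer: lophonepickle$xy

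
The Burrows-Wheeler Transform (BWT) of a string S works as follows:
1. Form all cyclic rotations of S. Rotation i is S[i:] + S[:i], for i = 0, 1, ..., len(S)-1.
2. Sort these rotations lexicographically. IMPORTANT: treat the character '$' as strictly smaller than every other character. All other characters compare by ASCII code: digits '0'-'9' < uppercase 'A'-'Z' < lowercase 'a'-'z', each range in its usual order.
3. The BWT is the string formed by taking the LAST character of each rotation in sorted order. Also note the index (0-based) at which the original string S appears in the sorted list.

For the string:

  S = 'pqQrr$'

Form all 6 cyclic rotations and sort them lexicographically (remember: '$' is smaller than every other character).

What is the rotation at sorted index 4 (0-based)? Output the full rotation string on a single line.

Answer: r$pqQr

Derivation:
All 6 rotations (rotation i = S[i:]+S[:i]):
  rot[0] = pqQrr$
  rot[1] = qQrr$p
  rot[2] = Qrr$pq
  rot[3] = rr$pqQ
  rot[4] = r$pqQr
  rot[5] = $pqQrr
Sorted (with $ < everything):
  sorted[0] = $pqQrr
  sorted[1] = Qrr$pq
  sorted[2] = pqQrr$
  sorted[3] = qQrr$p
  sorted[4] = r$pqQr
  sorted[5] = rr$pqQ
sorted[4] = r$pqQr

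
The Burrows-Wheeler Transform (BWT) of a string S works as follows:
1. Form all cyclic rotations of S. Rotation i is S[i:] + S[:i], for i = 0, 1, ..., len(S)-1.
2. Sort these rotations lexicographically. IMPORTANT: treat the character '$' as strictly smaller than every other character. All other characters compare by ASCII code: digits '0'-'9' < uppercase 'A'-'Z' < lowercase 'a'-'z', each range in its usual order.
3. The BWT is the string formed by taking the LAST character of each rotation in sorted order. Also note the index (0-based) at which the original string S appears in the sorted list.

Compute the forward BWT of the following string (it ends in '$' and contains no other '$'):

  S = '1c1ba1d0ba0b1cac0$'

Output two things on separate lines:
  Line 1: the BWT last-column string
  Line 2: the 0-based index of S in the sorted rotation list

Answer: 0cadc$babbc001a111
5

Derivation:
All 18 rotations (rotation i = S[i:]+S[:i]):
  rot[0] = 1c1ba1d0ba0b1cac0$
  rot[1] = c1ba1d0ba0b1cac0$1
  rot[2] = 1ba1d0ba0b1cac0$1c
  rot[3] = ba1d0ba0b1cac0$1c1
  rot[4] = a1d0ba0b1cac0$1c1b
  rot[5] = 1d0ba0b1cac0$1c1ba
  rot[6] = d0ba0b1cac0$1c1ba1
  rot[7] = 0ba0b1cac0$1c1ba1d
  rot[8] = ba0b1cac0$1c1ba1d0
  rot[9] = a0b1cac0$1c1ba1d0b
  rot[10] = 0b1cac0$1c1ba1d0ba
  rot[11] = b1cac0$1c1ba1d0ba0
  rot[12] = 1cac0$1c1ba1d0ba0b
  rot[13] = cac0$1c1ba1d0ba0b1
  rot[14] = ac0$1c1ba1d0ba0b1c
  rot[15] = c0$1c1ba1d0ba0b1ca
  rot[16] = 0$1c1ba1d0ba0b1cac
  rot[17] = $1c1ba1d0ba0b1cac0
Sorted (with $ < everything):
  sorted[0] = $1c1ba1d0ba0b1cac0  (last char: '0')
  sorted[1] = 0$1c1ba1d0ba0b1cac  (last char: 'c')
  sorted[2] = 0b1cac0$1c1ba1d0ba  (last char: 'a')
  sorted[3] = 0ba0b1cac0$1c1ba1d  (last char: 'd')
  sorted[4] = 1ba1d0ba0b1cac0$1c  (last char: 'c')
  sorted[5] = 1c1ba1d0ba0b1cac0$  (last char: '$')
  sorted[6] = 1cac0$1c1ba1d0ba0b  (last char: 'b')
  sorted[7] = 1d0ba0b1cac0$1c1ba  (last char: 'a')
  sorted[8] = a0b1cac0$1c1ba1d0b  (last char: 'b')
  sorted[9] = a1d0ba0b1cac0$1c1b  (last char: 'b')
  sorted[10] = ac0$1c1ba1d0ba0b1c  (last char: 'c')
  sorted[11] = b1cac0$1c1ba1d0ba0  (last char: '0')
  sorted[12] = ba0b1cac0$1c1ba1d0  (last char: '0')
  sorted[13] = ba1d0ba0b1cac0$1c1  (last char: '1')
  sorted[14] = c0$1c1ba1d0ba0b1ca  (last char: 'a')
  sorted[15] = c1ba1d0ba0b1cac0$1  (last char: '1')
  sorted[16] = cac0$1c1ba1d0ba0b1  (last char: '1')
  sorted[17] = d0ba0b1cac0$1c1ba1  (last char: '1')
Last column: 0cadc$babbc001a111
Original string S is at sorted index 5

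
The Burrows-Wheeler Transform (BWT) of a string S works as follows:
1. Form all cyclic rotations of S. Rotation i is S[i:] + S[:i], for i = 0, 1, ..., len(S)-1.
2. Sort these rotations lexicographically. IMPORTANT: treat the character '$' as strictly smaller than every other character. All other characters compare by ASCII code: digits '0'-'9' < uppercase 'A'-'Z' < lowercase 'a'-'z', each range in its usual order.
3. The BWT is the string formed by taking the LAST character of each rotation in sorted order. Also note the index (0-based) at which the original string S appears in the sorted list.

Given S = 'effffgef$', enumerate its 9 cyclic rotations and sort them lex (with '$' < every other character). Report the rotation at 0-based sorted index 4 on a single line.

Answer: ffffgef$e

Derivation:
All 9 rotations (rotation i = S[i:]+S[:i]):
  rot[0] = effffgef$
  rot[1] = ffffgef$e
  rot[2] = fffgef$ef
  rot[3] = ffgef$eff
  rot[4] = fgef$efff
  rot[5] = gef$effff
  rot[6] = ef$effffg
  rot[7] = f$effffge
  rot[8] = $effffgef
Sorted (with $ < everything):
  sorted[0] = $effffgef
  sorted[1] = ef$effffg
  sorted[2] = effffgef$
  sorted[3] = f$effffge
  sorted[4] = ffffgef$e
  sorted[5] = fffgef$ef
  sorted[6] = ffgef$eff
  sorted[7] = fgef$efff
  sorted[8] = gef$effff
sorted[4] = ffffgef$e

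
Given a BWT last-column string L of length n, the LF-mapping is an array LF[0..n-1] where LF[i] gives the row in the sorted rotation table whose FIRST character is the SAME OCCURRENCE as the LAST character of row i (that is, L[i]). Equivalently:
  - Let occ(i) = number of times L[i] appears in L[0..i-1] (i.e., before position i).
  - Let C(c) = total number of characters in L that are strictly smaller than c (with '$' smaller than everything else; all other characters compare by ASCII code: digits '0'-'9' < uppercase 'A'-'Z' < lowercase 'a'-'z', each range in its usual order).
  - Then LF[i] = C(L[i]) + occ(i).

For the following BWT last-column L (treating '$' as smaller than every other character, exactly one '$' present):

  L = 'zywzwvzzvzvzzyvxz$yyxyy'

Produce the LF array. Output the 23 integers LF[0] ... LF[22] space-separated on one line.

Char counts: '$':1, 'v':4, 'w':2, 'x':2, 'y':6, 'z':8
C (first-col start): C('$')=0, C('v')=1, C('w')=5, C('x')=7, C('y')=9, C('z')=15
L[0]='z': occ=0, LF[0]=C('z')+0=15+0=15
L[1]='y': occ=0, LF[1]=C('y')+0=9+0=9
L[2]='w': occ=0, LF[2]=C('w')+0=5+0=5
L[3]='z': occ=1, LF[3]=C('z')+1=15+1=16
L[4]='w': occ=1, LF[4]=C('w')+1=5+1=6
L[5]='v': occ=0, LF[5]=C('v')+0=1+0=1
L[6]='z': occ=2, LF[6]=C('z')+2=15+2=17
L[7]='z': occ=3, LF[7]=C('z')+3=15+3=18
L[8]='v': occ=1, LF[8]=C('v')+1=1+1=2
L[9]='z': occ=4, LF[9]=C('z')+4=15+4=19
L[10]='v': occ=2, LF[10]=C('v')+2=1+2=3
L[11]='z': occ=5, LF[11]=C('z')+5=15+5=20
L[12]='z': occ=6, LF[12]=C('z')+6=15+6=21
L[13]='y': occ=1, LF[13]=C('y')+1=9+1=10
L[14]='v': occ=3, LF[14]=C('v')+3=1+3=4
L[15]='x': occ=0, LF[15]=C('x')+0=7+0=7
L[16]='z': occ=7, LF[16]=C('z')+7=15+7=22
L[17]='$': occ=0, LF[17]=C('$')+0=0+0=0
L[18]='y': occ=2, LF[18]=C('y')+2=9+2=11
L[19]='y': occ=3, LF[19]=C('y')+3=9+3=12
L[20]='x': occ=1, LF[20]=C('x')+1=7+1=8
L[21]='y': occ=4, LF[21]=C('y')+4=9+4=13
L[22]='y': occ=5, LF[22]=C('y')+5=9+5=14

Answer: 15 9 5 16 6 1 17 18 2 19 3 20 21 10 4 7 22 0 11 12 8 13 14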